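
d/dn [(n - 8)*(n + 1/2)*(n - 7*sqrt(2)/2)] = 3*n^2 - 15*n - 7*sqrt(2)*n - 4 + 105*sqrt(2)/4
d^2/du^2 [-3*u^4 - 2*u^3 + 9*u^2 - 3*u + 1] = -36*u^2 - 12*u + 18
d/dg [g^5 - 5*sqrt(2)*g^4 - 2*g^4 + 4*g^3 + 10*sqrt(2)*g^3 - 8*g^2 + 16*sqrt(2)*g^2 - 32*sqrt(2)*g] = 5*g^4 - 20*sqrt(2)*g^3 - 8*g^3 + 12*g^2 + 30*sqrt(2)*g^2 - 16*g + 32*sqrt(2)*g - 32*sqrt(2)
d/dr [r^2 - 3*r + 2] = 2*r - 3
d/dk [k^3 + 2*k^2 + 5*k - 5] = 3*k^2 + 4*k + 5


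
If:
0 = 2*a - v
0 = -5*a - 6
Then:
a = -6/5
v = -12/5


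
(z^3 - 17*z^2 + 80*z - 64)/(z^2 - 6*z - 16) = (z^2 - 9*z + 8)/(z + 2)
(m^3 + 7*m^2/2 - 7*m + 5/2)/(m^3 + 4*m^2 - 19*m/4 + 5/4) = 2*(m - 1)/(2*m - 1)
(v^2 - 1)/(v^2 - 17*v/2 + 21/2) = 2*(v^2 - 1)/(2*v^2 - 17*v + 21)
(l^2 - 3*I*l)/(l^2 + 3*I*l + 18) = l/(l + 6*I)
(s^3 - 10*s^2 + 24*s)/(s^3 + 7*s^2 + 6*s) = (s^2 - 10*s + 24)/(s^2 + 7*s + 6)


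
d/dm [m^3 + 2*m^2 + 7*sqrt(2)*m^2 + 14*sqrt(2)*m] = 3*m^2 + 4*m + 14*sqrt(2)*m + 14*sqrt(2)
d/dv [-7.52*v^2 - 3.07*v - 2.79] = -15.04*v - 3.07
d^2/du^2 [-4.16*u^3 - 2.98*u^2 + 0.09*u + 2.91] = -24.96*u - 5.96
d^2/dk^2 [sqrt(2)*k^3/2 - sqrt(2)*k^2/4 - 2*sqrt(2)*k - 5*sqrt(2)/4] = sqrt(2)*(6*k - 1)/2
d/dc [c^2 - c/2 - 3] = 2*c - 1/2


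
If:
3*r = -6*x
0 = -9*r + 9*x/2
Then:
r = 0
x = 0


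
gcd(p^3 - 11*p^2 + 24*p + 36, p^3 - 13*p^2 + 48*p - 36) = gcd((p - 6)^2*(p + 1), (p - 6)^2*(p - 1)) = p^2 - 12*p + 36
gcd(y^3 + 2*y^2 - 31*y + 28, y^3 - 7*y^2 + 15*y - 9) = y - 1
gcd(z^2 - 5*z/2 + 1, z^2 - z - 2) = z - 2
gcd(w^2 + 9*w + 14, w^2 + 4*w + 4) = w + 2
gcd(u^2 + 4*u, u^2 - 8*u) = u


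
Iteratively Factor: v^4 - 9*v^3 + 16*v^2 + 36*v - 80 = (v - 4)*(v^3 - 5*v^2 - 4*v + 20) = (v - 4)*(v - 2)*(v^2 - 3*v - 10) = (v - 5)*(v - 4)*(v - 2)*(v + 2)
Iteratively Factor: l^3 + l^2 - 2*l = (l - 1)*(l^2 + 2*l) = l*(l - 1)*(l + 2)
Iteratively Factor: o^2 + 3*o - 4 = (o + 4)*(o - 1)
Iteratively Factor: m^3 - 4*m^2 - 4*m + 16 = (m + 2)*(m^2 - 6*m + 8) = (m - 4)*(m + 2)*(m - 2)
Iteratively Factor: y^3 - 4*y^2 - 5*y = (y)*(y^2 - 4*y - 5) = y*(y - 5)*(y + 1)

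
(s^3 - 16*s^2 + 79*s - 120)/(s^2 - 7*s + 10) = (s^2 - 11*s + 24)/(s - 2)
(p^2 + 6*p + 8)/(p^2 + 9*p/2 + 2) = 2*(p + 2)/(2*p + 1)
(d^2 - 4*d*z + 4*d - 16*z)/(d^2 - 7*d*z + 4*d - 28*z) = (-d + 4*z)/(-d + 7*z)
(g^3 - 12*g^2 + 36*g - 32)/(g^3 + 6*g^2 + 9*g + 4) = (g^3 - 12*g^2 + 36*g - 32)/(g^3 + 6*g^2 + 9*g + 4)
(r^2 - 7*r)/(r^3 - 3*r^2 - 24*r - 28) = r/(r^2 + 4*r + 4)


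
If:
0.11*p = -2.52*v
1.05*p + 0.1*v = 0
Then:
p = 0.00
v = 0.00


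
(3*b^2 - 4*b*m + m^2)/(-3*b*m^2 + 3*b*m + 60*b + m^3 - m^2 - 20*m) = (-b + m)/(m^2 - m - 20)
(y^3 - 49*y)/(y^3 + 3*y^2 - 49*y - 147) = y/(y + 3)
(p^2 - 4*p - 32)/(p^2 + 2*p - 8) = (p - 8)/(p - 2)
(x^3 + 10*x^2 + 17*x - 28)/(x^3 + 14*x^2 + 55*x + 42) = (x^2 + 3*x - 4)/(x^2 + 7*x + 6)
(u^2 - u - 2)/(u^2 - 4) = (u + 1)/(u + 2)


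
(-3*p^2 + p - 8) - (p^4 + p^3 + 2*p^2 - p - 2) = -p^4 - p^3 - 5*p^2 + 2*p - 6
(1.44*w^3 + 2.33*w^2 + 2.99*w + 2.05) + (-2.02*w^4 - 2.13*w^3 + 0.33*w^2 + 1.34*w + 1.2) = -2.02*w^4 - 0.69*w^3 + 2.66*w^2 + 4.33*w + 3.25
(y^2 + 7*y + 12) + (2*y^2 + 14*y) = 3*y^2 + 21*y + 12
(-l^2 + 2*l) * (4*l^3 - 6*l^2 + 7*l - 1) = -4*l^5 + 14*l^4 - 19*l^3 + 15*l^2 - 2*l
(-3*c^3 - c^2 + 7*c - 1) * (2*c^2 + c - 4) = -6*c^5 - 5*c^4 + 25*c^3 + 9*c^2 - 29*c + 4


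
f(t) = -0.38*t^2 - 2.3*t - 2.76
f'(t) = -0.76*t - 2.3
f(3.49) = -15.42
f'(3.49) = -4.95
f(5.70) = -28.22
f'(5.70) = -6.63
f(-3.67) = 0.56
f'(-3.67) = 0.49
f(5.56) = -27.30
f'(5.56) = -6.53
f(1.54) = -7.20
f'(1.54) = -3.47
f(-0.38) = -1.94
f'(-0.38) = -2.01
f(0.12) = -3.04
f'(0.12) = -2.39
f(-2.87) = 0.71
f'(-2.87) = -0.12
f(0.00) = -2.76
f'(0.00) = -2.30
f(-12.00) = -29.88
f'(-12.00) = 6.82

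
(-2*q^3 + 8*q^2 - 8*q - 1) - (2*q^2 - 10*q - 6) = -2*q^3 + 6*q^2 + 2*q + 5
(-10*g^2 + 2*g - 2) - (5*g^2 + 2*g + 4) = -15*g^2 - 6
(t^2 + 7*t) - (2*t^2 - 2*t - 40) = -t^2 + 9*t + 40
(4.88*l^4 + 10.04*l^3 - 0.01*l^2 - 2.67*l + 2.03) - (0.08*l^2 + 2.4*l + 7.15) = 4.88*l^4 + 10.04*l^3 - 0.09*l^2 - 5.07*l - 5.12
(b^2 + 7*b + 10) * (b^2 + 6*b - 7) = b^4 + 13*b^3 + 45*b^2 + 11*b - 70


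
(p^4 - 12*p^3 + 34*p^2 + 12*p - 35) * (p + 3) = p^5 - 9*p^4 - 2*p^3 + 114*p^2 + p - 105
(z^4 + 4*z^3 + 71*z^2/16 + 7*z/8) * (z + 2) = z^5 + 6*z^4 + 199*z^3/16 + 39*z^2/4 + 7*z/4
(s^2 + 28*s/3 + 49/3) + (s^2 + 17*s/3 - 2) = 2*s^2 + 15*s + 43/3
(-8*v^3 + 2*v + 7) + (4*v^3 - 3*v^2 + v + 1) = -4*v^3 - 3*v^2 + 3*v + 8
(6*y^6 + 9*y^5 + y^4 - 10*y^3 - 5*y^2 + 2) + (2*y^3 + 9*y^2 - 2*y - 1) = 6*y^6 + 9*y^5 + y^4 - 8*y^3 + 4*y^2 - 2*y + 1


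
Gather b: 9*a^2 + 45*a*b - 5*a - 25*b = 9*a^2 - 5*a + b*(45*a - 25)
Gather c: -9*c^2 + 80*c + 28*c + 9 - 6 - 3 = -9*c^2 + 108*c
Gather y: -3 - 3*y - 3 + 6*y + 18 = 3*y + 12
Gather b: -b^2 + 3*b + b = -b^2 + 4*b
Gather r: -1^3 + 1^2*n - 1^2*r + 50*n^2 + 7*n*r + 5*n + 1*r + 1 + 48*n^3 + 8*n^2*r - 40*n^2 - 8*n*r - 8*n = 48*n^3 + 10*n^2 - 2*n + r*(8*n^2 - n)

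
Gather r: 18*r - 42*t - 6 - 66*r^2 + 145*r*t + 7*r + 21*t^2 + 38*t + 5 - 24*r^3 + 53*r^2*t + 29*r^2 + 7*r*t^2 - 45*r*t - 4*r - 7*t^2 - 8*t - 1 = -24*r^3 + r^2*(53*t - 37) + r*(7*t^2 + 100*t + 21) + 14*t^2 - 12*t - 2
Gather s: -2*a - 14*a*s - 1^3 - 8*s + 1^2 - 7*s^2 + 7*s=-2*a - 7*s^2 + s*(-14*a - 1)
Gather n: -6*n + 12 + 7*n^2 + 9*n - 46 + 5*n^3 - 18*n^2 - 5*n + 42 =5*n^3 - 11*n^2 - 2*n + 8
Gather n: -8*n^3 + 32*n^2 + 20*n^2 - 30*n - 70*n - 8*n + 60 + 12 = -8*n^3 + 52*n^2 - 108*n + 72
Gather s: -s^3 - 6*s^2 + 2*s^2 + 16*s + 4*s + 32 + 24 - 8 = -s^3 - 4*s^2 + 20*s + 48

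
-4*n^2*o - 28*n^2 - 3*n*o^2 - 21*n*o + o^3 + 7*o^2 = (-4*n + o)*(n + o)*(o + 7)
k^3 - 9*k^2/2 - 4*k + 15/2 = (k - 5)*(k - 1)*(k + 3/2)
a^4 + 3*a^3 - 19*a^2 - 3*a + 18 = (a - 3)*(a - 1)*(a + 1)*(a + 6)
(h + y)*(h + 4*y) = h^2 + 5*h*y + 4*y^2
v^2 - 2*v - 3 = (v - 3)*(v + 1)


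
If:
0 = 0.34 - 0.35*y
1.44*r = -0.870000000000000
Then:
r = -0.60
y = 0.97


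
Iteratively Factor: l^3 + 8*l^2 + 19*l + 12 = (l + 1)*(l^2 + 7*l + 12) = (l + 1)*(l + 3)*(l + 4)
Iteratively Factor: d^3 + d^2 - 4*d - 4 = (d + 2)*(d^2 - d - 2) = (d + 1)*(d + 2)*(d - 2)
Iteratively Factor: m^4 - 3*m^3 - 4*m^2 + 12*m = (m)*(m^3 - 3*m^2 - 4*m + 12) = m*(m + 2)*(m^2 - 5*m + 6) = m*(m - 2)*(m + 2)*(m - 3)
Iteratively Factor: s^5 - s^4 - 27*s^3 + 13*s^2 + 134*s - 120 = (s - 5)*(s^4 + 4*s^3 - 7*s^2 - 22*s + 24) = (s - 5)*(s - 1)*(s^3 + 5*s^2 - 2*s - 24) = (s - 5)*(s - 1)*(s + 4)*(s^2 + s - 6) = (s - 5)*(s - 2)*(s - 1)*(s + 4)*(s + 3)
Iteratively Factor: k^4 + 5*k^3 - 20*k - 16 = (k + 1)*(k^3 + 4*k^2 - 4*k - 16) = (k + 1)*(k + 4)*(k^2 - 4) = (k - 2)*(k + 1)*(k + 4)*(k + 2)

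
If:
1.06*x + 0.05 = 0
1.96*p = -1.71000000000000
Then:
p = -0.87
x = -0.05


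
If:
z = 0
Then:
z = 0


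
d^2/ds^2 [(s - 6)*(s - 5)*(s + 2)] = 6*s - 18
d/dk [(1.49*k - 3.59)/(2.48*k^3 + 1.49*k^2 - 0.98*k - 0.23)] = (-7.3904*k^3 + 24.4895*k^2 + 10.6982*k - 3.8609)/(6.1504*k^6 + 7.3904*k^5 - 2.6407*k^4 - 4.0612*k^3 + 0.275*k^2 + 0.4508*k + 0.0529)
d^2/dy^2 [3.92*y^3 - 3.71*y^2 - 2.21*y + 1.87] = 23.52*y - 7.42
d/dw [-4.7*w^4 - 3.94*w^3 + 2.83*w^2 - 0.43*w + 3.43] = -18.8*w^3 - 11.82*w^2 + 5.66*w - 0.43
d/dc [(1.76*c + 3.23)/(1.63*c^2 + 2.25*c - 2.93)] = (2.8688*c^2 + 3.96*c - (1.76*c + 3.23)*(3.26*c + 2.25) - 5.1568)/(1.63*c^2 + 2.25*c - 2.93)^2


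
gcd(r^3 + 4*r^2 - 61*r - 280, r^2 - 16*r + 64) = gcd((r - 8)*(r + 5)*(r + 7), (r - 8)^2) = r - 8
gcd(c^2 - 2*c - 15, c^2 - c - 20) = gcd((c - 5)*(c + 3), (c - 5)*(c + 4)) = c - 5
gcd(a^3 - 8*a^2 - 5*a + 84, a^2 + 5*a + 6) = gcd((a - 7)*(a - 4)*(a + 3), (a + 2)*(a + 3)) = a + 3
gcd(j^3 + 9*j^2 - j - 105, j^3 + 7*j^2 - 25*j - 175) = j^2 + 12*j + 35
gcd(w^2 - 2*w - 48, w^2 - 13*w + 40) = w - 8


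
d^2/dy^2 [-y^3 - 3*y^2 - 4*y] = -6*y - 6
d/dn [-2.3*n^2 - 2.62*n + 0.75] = -4.6*n - 2.62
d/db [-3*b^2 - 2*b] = -6*b - 2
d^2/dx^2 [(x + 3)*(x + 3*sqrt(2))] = 2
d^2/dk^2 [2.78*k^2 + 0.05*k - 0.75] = 5.56000000000000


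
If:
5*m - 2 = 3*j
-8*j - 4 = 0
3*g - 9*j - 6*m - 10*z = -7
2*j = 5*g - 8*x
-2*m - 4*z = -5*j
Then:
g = -353/60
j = -1/2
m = 1/10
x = -341/96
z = -27/40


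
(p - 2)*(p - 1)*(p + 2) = p^3 - p^2 - 4*p + 4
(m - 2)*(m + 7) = m^2 + 5*m - 14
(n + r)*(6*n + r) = 6*n^2 + 7*n*r + r^2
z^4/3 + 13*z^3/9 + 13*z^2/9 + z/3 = z*(z/3 + 1/3)*(z + 1/3)*(z + 3)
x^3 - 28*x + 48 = (x - 4)*(x - 2)*(x + 6)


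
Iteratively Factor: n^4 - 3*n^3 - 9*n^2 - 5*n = (n - 5)*(n^3 + 2*n^2 + n) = (n - 5)*(n + 1)*(n^2 + n) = (n - 5)*(n + 1)^2*(n)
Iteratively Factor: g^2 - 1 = (g + 1)*(g - 1)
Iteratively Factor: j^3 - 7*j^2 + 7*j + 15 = (j + 1)*(j^2 - 8*j + 15) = (j - 3)*(j + 1)*(j - 5)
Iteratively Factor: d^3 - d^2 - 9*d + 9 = (d - 1)*(d^2 - 9) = (d - 3)*(d - 1)*(d + 3)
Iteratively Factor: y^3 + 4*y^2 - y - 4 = (y + 4)*(y^2 - 1) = (y - 1)*(y + 4)*(y + 1)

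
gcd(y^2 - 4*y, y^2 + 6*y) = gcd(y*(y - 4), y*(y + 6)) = y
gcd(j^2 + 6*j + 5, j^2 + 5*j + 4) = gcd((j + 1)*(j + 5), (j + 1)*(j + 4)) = j + 1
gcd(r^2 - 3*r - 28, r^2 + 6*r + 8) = r + 4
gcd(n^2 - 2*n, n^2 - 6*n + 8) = n - 2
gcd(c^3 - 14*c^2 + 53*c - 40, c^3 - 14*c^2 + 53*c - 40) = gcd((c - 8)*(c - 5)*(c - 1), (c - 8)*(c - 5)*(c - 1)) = c^3 - 14*c^2 + 53*c - 40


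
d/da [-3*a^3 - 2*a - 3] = -9*a^2 - 2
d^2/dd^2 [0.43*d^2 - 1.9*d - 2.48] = 0.860000000000000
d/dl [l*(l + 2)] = 2*l + 2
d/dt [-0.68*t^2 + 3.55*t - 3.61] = 3.55 - 1.36*t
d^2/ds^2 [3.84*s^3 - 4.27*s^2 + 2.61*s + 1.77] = 23.04*s - 8.54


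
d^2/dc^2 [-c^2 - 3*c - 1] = -2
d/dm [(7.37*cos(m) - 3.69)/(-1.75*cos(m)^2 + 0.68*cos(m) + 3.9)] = (-12.8975*cos(m)^2 + 12.915*cos(m) - 31.2522)*sin(m)/(3.0625*cos(m)^4 - 2.38*cos(m)^3 - 13.1876*cos(m)^2 + 5.304*cos(m) + 15.21)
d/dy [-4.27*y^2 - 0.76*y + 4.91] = -8.54*y - 0.76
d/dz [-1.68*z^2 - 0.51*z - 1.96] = -3.36*z - 0.51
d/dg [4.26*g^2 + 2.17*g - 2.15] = 8.52*g + 2.17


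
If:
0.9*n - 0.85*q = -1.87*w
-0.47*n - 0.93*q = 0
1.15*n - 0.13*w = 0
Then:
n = 0.00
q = 0.00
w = 0.00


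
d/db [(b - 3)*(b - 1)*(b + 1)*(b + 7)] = 4*b^3 + 12*b^2 - 44*b - 4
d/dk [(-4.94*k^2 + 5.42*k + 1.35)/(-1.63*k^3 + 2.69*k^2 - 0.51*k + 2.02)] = (-8.0522*k^4 + 17.6692*k^3 - 5.4589*k^2 - 27.2206*k + 11.6369)/(2.6569*k^6 - 8.7694*k^5 + 8.8987*k^4 - 9.329*k^3 + 11.1277*k^2 - 2.0604*k + 4.0804)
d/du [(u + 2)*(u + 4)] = 2*u + 6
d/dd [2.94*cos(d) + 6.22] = -2.94*sin(d)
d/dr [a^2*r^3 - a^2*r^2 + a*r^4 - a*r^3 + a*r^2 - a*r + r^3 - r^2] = 3*a^2*r^2 - 2*a^2*r + 4*a*r^3 - 3*a*r^2 + 2*a*r - a + 3*r^2 - 2*r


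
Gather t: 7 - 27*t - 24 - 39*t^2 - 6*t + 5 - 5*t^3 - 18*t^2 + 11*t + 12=-5*t^3 - 57*t^2 - 22*t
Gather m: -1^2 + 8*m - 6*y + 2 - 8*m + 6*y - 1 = 0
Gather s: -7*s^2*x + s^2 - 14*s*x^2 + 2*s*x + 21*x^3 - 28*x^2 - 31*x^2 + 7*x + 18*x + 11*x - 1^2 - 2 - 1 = s^2*(1 - 7*x) + s*(-14*x^2 + 2*x) + 21*x^3 - 59*x^2 + 36*x - 4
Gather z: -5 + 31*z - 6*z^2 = -6*z^2 + 31*z - 5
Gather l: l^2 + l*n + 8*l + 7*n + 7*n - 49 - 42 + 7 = l^2 + l*(n + 8) + 14*n - 84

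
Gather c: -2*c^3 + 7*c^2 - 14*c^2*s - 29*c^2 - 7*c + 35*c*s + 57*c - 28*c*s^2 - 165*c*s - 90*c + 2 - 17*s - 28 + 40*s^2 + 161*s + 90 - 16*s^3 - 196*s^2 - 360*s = -2*c^3 + c^2*(-14*s - 22) + c*(-28*s^2 - 130*s - 40) - 16*s^3 - 156*s^2 - 216*s + 64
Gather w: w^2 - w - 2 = w^2 - w - 2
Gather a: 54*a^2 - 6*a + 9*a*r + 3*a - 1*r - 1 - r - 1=54*a^2 + a*(9*r - 3) - 2*r - 2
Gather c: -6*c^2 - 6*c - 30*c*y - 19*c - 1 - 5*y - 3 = -6*c^2 + c*(-30*y - 25) - 5*y - 4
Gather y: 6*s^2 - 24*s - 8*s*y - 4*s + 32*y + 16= 6*s^2 - 28*s + y*(32 - 8*s) + 16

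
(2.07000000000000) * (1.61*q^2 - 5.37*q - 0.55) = 3.3327*q^2 - 11.1159*q - 1.1385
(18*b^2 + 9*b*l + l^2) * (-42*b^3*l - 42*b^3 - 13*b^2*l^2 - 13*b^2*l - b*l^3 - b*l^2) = -756*b^5*l - 756*b^5 - 612*b^4*l^2 - 612*b^4*l - 177*b^3*l^3 - 177*b^3*l^2 - 22*b^2*l^4 - 22*b^2*l^3 - b*l^5 - b*l^4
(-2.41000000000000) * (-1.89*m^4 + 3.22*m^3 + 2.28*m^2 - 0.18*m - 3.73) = 4.5549*m^4 - 7.7602*m^3 - 5.4948*m^2 + 0.4338*m + 8.9893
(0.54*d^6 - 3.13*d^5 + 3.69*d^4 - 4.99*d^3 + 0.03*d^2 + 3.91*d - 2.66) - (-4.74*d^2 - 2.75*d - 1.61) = 0.54*d^6 - 3.13*d^5 + 3.69*d^4 - 4.99*d^3 + 4.77*d^2 + 6.66*d - 1.05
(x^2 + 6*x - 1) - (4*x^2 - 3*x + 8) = -3*x^2 + 9*x - 9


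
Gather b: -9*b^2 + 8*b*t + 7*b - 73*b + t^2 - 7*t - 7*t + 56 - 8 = -9*b^2 + b*(8*t - 66) + t^2 - 14*t + 48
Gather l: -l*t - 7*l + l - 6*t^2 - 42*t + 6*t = l*(-t - 6) - 6*t^2 - 36*t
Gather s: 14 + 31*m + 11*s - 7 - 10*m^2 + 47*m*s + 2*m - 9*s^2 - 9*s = -10*m^2 + 33*m - 9*s^2 + s*(47*m + 2) + 7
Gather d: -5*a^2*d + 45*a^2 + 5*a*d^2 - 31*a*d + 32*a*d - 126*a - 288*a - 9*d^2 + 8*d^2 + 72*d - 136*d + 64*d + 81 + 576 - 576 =45*a^2 - 414*a + d^2*(5*a - 1) + d*(-5*a^2 + a) + 81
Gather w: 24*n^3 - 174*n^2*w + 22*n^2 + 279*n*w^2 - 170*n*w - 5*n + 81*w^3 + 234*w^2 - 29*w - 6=24*n^3 + 22*n^2 - 5*n + 81*w^3 + w^2*(279*n + 234) + w*(-174*n^2 - 170*n - 29) - 6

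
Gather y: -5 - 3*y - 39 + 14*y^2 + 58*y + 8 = 14*y^2 + 55*y - 36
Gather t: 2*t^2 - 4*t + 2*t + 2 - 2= 2*t^2 - 2*t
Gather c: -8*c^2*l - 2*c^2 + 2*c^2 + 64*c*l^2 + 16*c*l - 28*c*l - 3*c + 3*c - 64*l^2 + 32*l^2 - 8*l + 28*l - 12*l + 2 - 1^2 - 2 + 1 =-8*c^2*l + c*(64*l^2 - 12*l) - 32*l^2 + 8*l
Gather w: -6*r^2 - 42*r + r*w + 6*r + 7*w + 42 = -6*r^2 - 36*r + w*(r + 7) + 42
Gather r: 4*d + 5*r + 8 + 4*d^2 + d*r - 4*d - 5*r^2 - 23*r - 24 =4*d^2 - 5*r^2 + r*(d - 18) - 16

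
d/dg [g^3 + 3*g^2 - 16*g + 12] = 3*g^2 + 6*g - 16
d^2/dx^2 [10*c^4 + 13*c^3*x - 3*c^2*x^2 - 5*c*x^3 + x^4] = -6*c^2 - 30*c*x + 12*x^2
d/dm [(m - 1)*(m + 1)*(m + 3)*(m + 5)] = 4*m^3 + 24*m^2 + 28*m - 8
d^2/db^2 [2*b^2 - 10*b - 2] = 4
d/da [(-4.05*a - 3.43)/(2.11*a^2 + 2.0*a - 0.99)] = (8.5455*a^2 + 14.4746*a + 10.8695)/(4.4521*a^4 + 8.44*a^3 - 0.1778*a^2 - 3.96*a + 0.9801)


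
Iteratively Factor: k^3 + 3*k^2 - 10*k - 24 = (k - 3)*(k^2 + 6*k + 8) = (k - 3)*(k + 2)*(k + 4)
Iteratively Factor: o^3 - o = (o - 1)*(o^2 + o) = o*(o - 1)*(o + 1)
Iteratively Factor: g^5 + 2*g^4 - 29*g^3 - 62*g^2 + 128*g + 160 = (g + 4)*(g^4 - 2*g^3 - 21*g^2 + 22*g + 40) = (g - 2)*(g + 4)*(g^3 - 21*g - 20) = (g - 2)*(g + 1)*(g + 4)*(g^2 - g - 20) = (g - 2)*(g + 1)*(g + 4)^2*(g - 5)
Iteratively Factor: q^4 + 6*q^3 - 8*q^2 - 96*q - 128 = (q + 2)*(q^3 + 4*q^2 - 16*q - 64) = (q + 2)*(q + 4)*(q^2 - 16) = (q + 2)*(q + 4)^2*(q - 4)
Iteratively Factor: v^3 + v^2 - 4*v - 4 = (v + 1)*(v^2 - 4) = (v - 2)*(v + 1)*(v + 2)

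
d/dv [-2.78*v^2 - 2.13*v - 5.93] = -5.56*v - 2.13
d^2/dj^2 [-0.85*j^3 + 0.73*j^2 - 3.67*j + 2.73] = 1.46 - 5.1*j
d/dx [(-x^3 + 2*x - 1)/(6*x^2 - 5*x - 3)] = (-6*x^4 + 10*x^3 - 3*x^2 + 12*x - 11)/(36*x^4 - 60*x^3 - 11*x^2 + 30*x + 9)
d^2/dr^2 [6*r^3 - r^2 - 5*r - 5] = 36*r - 2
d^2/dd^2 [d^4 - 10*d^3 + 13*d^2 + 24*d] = 12*d^2 - 60*d + 26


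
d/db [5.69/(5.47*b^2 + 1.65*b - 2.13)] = (-62.2486*b - 9.3885)/(5.47*b^2 + 1.65*b - 2.13)^2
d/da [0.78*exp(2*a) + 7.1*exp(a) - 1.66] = (1.56*exp(a) + 7.1)*exp(a)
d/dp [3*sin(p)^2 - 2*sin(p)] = 2*(3*sin(p) - 1)*cos(p)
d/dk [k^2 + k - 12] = 2*k + 1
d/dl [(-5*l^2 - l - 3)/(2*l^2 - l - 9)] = (7*l^2 + 102*l + 6)/(4*l^4 - 4*l^3 - 35*l^2 + 18*l + 81)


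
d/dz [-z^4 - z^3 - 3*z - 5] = -4*z^3 - 3*z^2 - 3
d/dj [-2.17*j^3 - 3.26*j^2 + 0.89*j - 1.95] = -6.51*j^2 - 6.52*j + 0.89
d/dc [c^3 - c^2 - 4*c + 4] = 3*c^2 - 2*c - 4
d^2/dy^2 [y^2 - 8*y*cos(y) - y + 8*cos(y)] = 8*y*cos(y) + 16*sin(y) - 8*cos(y) + 2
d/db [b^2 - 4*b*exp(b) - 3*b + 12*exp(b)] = -4*b*exp(b) + 2*b + 8*exp(b) - 3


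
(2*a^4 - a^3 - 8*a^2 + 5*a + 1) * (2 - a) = -2*a^5 + 5*a^4 + 6*a^3 - 21*a^2 + 9*a + 2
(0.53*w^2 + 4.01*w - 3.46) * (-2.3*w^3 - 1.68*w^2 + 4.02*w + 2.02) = -1.219*w^5 - 10.1134*w^4 + 3.3518*w^3 + 23.0036*w^2 - 5.809*w - 6.9892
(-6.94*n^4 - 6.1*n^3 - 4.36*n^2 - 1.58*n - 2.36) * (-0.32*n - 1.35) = 2.2208*n^5 + 11.321*n^4 + 9.6302*n^3 + 6.3916*n^2 + 2.8882*n + 3.186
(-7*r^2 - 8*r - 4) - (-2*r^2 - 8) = -5*r^2 - 8*r + 4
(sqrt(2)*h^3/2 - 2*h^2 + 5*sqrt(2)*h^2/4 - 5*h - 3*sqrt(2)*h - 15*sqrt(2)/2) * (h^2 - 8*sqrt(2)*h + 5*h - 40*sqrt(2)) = sqrt(2)*h^5/2 - 10*h^4 + 15*sqrt(2)*h^4/4 - 75*h^3 + 77*sqrt(2)*h^3/4 - 77*h^2 + 195*sqrt(2)*h^2/2 + 325*sqrt(2)*h/2 + 360*h + 600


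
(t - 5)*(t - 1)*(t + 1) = t^3 - 5*t^2 - t + 5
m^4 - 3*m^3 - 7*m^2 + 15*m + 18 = (m - 3)^2*(m + 1)*(m + 2)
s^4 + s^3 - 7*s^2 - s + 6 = (s - 2)*(s - 1)*(s + 1)*(s + 3)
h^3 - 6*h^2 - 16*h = h*(h - 8)*(h + 2)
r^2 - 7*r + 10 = (r - 5)*(r - 2)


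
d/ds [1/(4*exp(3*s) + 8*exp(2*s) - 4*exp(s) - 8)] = (-3*exp(2*s) - 4*exp(s) + 1)*exp(s)/(4*(exp(3*s) + 2*exp(2*s) - exp(s) - 2)^2)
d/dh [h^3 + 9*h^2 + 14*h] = 3*h^2 + 18*h + 14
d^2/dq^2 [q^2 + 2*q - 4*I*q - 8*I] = 2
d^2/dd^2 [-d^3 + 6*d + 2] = -6*d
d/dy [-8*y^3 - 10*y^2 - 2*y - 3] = -24*y^2 - 20*y - 2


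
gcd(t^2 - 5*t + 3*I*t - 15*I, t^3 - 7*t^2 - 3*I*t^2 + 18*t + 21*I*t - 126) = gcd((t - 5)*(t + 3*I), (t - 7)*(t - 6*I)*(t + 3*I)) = t + 3*I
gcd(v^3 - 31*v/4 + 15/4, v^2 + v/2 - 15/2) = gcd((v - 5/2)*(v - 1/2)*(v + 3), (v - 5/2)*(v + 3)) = v^2 + v/2 - 15/2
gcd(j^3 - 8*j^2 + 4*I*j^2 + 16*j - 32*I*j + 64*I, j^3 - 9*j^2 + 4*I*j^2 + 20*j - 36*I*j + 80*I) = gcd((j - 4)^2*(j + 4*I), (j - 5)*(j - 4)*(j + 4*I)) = j^2 + j*(-4 + 4*I) - 16*I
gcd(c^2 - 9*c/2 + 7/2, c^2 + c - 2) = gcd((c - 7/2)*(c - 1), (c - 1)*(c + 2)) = c - 1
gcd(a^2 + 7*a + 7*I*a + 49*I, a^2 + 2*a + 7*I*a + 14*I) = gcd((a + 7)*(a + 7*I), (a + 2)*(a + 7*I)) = a + 7*I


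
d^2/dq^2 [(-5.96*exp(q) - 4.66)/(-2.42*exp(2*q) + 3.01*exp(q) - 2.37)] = (34.9041440000001*exp(4*q) + 152.577128*exp(3*q) - 306.93102*exp(2*q) - 22.170938*exp(q) + 66.719766)*exp(q)/(14.172488*exp(6*q) - 52.883292*exp(5*q) + 107.41533*exp(4*q) - 130.852225*exp(3*q) + 105.196005*exp(2*q) - 50.720607*exp(q) + 13.312053)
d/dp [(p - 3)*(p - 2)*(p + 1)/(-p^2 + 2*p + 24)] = (-p^4 + 4*p^3 + 65*p^2 - 180*p + 12)/(p^4 - 4*p^3 - 44*p^2 + 96*p + 576)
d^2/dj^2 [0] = 0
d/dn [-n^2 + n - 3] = 1 - 2*n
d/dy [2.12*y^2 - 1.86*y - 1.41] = 4.24*y - 1.86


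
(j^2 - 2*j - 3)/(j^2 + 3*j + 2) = (j - 3)/(j + 2)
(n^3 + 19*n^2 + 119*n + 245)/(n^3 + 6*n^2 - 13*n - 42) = (n^2 + 12*n + 35)/(n^2 - n - 6)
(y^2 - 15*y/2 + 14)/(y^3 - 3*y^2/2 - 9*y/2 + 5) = (2*y^2 - 15*y + 28)/(2*y^3 - 3*y^2 - 9*y + 10)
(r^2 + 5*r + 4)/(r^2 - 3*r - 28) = (r + 1)/(r - 7)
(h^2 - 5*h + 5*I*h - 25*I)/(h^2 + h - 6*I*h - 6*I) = (h^2 + 5*h*(-1 + I) - 25*I)/(h^2 + h*(1 - 6*I) - 6*I)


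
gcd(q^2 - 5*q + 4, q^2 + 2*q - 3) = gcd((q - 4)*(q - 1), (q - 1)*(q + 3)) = q - 1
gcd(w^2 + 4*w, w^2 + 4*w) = w^2 + 4*w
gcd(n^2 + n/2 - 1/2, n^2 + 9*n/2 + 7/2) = n + 1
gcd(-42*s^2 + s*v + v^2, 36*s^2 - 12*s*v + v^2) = 6*s - v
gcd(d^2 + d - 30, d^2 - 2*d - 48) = d + 6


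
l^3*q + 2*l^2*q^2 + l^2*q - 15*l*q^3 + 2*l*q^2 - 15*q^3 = (l - 3*q)*(l + 5*q)*(l*q + q)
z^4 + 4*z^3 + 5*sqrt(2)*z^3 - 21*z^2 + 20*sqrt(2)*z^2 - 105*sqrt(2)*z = z*(z - 3)*(z + 7)*(z + 5*sqrt(2))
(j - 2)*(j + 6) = j^2 + 4*j - 12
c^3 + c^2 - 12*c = c*(c - 3)*(c + 4)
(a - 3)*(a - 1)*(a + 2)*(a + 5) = a^4 + 3*a^3 - 15*a^2 - 19*a + 30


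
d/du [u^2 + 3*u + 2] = 2*u + 3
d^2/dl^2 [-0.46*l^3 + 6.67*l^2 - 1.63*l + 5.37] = 13.34 - 2.76*l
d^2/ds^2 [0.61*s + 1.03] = 0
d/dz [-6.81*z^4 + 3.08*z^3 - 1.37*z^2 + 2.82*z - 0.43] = -27.24*z^3 + 9.24*z^2 - 2.74*z + 2.82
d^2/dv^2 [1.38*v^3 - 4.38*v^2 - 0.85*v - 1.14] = 8.28*v - 8.76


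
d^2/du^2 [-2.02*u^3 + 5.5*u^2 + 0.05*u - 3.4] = 11.0 - 12.12*u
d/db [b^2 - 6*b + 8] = 2*b - 6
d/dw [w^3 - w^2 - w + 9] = 3*w^2 - 2*w - 1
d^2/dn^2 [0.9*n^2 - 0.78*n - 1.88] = 1.80000000000000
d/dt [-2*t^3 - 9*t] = -6*t^2 - 9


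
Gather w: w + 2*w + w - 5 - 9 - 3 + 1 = 4*w - 16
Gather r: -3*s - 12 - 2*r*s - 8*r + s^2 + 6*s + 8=r*(-2*s - 8) + s^2 + 3*s - 4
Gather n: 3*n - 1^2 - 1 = 3*n - 2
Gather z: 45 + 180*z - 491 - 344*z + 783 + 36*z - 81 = 256 - 128*z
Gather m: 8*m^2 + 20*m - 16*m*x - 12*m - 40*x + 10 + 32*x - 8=8*m^2 + m*(8 - 16*x) - 8*x + 2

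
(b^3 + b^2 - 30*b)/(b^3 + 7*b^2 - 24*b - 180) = b/(b + 6)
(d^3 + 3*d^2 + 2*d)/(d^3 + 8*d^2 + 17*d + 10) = d/(d + 5)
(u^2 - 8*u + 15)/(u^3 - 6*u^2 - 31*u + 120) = (u - 5)/(u^2 - 3*u - 40)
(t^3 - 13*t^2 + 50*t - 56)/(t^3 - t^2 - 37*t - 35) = (t^2 - 6*t + 8)/(t^2 + 6*t + 5)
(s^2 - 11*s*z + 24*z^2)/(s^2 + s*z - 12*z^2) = (s - 8*z)/(s + 4*z)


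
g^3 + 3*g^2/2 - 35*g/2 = g*(g - 7/2)*(g + 5)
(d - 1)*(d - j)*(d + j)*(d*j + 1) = d^4*j - d^3*j + d^3 - d^2*j^3 - d^2 + d*j^3 - d*j^2 + j^2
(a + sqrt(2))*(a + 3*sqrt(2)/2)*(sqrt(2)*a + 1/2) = sqrt(2)*a^3 + 11*a^2/2 + 17*sqrt(2)*a/4 + 3/2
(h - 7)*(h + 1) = h^2 - 6*h - 7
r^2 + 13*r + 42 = (r + 6)*(r + 7)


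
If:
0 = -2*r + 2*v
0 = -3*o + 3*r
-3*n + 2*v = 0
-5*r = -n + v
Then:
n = 0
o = 0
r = 0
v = 0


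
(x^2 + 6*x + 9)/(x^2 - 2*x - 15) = (x + 3)/(x - 5)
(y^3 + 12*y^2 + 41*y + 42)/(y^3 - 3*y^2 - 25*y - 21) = (y^2 + 9*y + 14)/(y^2 - 6*y - 7)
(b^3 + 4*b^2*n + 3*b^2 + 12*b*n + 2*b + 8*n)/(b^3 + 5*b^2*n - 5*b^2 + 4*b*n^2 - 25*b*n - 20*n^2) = (b^2 + 3*b + 2)/(b^2 + b*n - 5*b - 5*n)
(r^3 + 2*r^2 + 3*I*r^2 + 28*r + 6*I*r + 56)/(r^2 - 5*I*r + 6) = (r^3 + r^2*(2 + 3*I) + r*(28 + 6*I) + 56)/(r^2 - 5*I*r + 6)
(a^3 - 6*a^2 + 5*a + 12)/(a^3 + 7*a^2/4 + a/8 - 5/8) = 8*(a^2 - 7*a + 12)/(8*a^2 + 6*a - 5)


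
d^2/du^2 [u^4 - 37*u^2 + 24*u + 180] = 12*u^2 - 74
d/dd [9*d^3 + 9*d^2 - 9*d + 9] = 27*d^2 + 18*d - 9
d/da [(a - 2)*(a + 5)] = 2*a + 3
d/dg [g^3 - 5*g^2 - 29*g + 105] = 3*g^2 - 10*g - 29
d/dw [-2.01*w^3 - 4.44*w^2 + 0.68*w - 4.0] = -6.03*w^2 - 8.88*w + 0.68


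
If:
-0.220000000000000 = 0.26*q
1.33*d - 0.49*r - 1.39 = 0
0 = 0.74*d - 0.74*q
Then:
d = -0.85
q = -0.85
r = -5.13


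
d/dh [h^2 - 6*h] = 2*h - 6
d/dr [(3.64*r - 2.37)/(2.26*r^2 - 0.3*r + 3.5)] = (-8.2264*r^2 + 10.7124*r + 12.029)/(5.1076*r^4 - 1.356*r^3 + 15.91*r^2 - 2.1*r + 12.25)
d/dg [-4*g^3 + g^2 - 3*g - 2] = -12*g^2 + 2*g - 3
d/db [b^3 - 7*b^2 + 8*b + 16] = 3*b^2 - 14*b + 8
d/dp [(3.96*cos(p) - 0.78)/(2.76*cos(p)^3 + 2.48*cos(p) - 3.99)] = (21.8592*cos(p)^3 - 6.4584*cos(p)^2 + 13.866)*sin(p)/(2.76*cos(p)^3 + 2.48*cos(p) - 3.99)^2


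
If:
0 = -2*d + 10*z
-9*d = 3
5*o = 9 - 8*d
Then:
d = -1/3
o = 7/3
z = -1/15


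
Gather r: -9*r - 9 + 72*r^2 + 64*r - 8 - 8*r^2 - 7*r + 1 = 64*r^2 + 48*r - 16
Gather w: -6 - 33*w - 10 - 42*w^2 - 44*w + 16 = -42*w^2 - 77*w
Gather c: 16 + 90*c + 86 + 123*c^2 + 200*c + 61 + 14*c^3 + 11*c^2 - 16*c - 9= 14*c^3 + 134*c^2 + 274*c + 154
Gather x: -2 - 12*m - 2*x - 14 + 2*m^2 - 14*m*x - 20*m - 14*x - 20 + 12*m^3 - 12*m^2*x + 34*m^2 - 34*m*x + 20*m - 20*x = 12*m^3 + 36*m^2 - 12*m + x*(-12*m^2 - 48*m - 36) - 36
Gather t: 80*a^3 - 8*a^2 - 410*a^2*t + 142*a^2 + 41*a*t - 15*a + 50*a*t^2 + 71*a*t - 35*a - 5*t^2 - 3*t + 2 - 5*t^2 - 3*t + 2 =80*a^3 + 134*a^2 - 50*a + t^2*(50*a - 10) + t*(-410*a^2 + 112*a - 6) + 4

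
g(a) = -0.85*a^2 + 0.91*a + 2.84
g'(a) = 0.91 - 1.7*a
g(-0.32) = 2.46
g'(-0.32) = 1.45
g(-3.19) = -8.71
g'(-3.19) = 6.33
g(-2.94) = -7.18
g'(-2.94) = 5.91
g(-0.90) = 1.33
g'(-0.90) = 2.44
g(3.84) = -6.20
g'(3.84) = -5.62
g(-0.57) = 2.05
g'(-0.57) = 1.88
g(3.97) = -6.94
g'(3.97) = -5.84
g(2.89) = -1.63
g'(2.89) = -4.00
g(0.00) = 2.84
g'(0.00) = 0.91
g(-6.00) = -33.22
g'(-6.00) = 11.11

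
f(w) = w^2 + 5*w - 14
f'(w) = 2*w + 5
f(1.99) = -0.09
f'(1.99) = 8.98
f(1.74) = -2.27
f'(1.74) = 8.48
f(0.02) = -13.90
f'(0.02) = 5.04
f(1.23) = -6.34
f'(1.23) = 7.46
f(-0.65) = -16.83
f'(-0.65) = 3.70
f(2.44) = 4.15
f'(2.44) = 9.88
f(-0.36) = -15.67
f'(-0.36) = 4.28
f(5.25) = 39.81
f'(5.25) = 15.50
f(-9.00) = 22.00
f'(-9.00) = -13.00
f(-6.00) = -8.00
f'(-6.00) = -7.00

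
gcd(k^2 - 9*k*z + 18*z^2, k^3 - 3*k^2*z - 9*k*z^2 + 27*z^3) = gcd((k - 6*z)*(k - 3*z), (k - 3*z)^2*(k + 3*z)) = -k + 3*z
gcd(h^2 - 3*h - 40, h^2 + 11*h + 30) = h + 5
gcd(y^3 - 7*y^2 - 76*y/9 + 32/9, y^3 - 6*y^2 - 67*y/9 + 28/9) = y^2 + y - 4/9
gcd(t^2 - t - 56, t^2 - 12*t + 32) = t - 8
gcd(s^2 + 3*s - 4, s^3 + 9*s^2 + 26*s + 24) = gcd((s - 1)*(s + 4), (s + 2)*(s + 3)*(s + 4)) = s + 4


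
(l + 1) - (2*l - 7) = 8 - l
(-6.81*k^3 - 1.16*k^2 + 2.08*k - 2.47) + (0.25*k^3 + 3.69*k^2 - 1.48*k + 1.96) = -6.56*k^3 + 2.53*k^2 + 0.6*k - 0.51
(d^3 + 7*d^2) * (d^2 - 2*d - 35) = d^5 + 5*d^4 - 49*d^3 - 245*d^2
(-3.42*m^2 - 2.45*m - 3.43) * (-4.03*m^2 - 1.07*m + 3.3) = 13.7826*m^4 + 13.5329*m^3 + 5.1584*m^2 - 4.4149*m - 11.319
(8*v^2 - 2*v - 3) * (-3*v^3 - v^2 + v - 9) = -24*v^5 - 2*v^4 + 19*v^3 - 71*v^2 + 15*v + 27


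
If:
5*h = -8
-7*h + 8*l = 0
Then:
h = -8/5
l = -7/5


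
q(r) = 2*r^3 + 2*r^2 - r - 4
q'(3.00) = 65.00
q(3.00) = 65.00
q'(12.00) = 911.00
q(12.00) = 3728.00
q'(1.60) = 20.76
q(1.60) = 7.71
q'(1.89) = 27.99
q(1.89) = 14.76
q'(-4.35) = 95.14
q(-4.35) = -126.43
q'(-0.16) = -1.49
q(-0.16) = -3.80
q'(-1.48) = 6.22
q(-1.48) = -4.62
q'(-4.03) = 80.33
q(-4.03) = -98.39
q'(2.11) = 34.15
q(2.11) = 21.58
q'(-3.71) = 66.74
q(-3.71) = -74.89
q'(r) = 6*r^2 + 4*r - 1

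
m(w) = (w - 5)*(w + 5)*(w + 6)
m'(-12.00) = 263.00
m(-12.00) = -714.00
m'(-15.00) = 470.00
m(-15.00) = -1800.00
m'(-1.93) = -36.99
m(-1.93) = -86.59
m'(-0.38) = -29.13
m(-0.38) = -139.69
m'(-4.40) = -19.72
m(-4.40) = -9.02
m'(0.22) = -22.21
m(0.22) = -155.20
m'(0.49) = -18.40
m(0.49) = -160.69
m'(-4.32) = -20.85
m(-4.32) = -10.65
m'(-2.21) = -36.87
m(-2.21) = -76.24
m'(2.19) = 15.67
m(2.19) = -165.47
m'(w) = (w - 5)*(w + 5) + (w - 5)*(w + 6) + (w + 5)*(w + 6) = 3*w^2 + 12*w - 25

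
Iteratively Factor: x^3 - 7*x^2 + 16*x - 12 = (x - 2)*(x^2 - 5*x + 6) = (x - 2)^2*(x - 3)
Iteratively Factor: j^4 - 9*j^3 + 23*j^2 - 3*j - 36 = (j - 3)*(j^3 - 6*j^2 + 5*j + 12) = (j - 4)*(j - 3)*(j^2 - 2*j - 3) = (j - 4)*(j - 3)*(j + 1)*(j - 3)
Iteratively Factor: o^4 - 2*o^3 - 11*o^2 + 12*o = (o)*(o^3 - 2*o^2 - 11*o + 12) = o*(o - 1)*(o^2 - o - 12) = o*(o - 4)*(o - 1)*(o + 3)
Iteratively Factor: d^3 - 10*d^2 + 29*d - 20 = (d - 4)*(d^2 - 6*d + 5) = (d - 4)*(d - 1)*(d - 5)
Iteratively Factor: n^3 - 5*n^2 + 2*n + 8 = (n + 1)*(n^2 - 6*n + 8) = (n - 4)*(n + 1)*(n - 2)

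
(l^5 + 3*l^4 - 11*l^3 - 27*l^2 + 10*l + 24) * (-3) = -3*l^5 - 9*l^4 + 33*l^3 + 81*l^2 - 30*l - 72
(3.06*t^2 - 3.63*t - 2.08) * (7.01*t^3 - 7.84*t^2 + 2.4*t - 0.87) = 21.4506*t^5 - 49.4367*t^4 + 21.2224*t^3 + 4.933*t^2 - 1.8339*t + 1.8096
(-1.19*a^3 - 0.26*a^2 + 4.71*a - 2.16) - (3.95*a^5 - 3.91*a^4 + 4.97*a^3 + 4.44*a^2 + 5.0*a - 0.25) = -3.95*a^5 + 3.91*a^4 - 6.16*a^3 - 4.7*a^2 - 0.29*a - 1.91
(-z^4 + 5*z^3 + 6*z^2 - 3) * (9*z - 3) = -9*z^5 + 48*z^4 + 39*z^3 - 18*z^2 - 27*z + 9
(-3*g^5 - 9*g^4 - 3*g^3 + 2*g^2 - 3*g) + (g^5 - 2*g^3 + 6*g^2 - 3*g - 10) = -2*g^5 - 9*g^4 - 5*g^3 + 8*g^2 - 6*g - 10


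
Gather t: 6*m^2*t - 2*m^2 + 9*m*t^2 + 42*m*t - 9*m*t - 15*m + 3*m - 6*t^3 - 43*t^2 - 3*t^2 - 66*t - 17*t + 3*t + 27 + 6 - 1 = -2*m^2 - 12*m - 6*t^3 + t^2*(9*m - 46) + t*(6*m^2 + 33*m - 80) + 32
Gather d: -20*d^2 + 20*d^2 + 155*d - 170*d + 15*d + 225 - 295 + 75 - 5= 0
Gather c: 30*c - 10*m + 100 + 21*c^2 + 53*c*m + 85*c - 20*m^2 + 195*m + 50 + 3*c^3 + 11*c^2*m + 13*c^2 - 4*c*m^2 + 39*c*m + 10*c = 3*c^3 + c^2*(11*m + 34) + c*(-4*m^2 + 92*m + 125) - 20*m^2 + 185*m + 150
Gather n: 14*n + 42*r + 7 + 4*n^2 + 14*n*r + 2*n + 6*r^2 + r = 4*n^2 + n*(14*r + 16) + 6*r^2 + 43*r + 7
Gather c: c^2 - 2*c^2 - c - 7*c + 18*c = -c^2 + 10*c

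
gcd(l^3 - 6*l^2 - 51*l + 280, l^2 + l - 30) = l - 5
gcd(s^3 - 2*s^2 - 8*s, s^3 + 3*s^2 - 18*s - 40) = s^2 - 2*s - 8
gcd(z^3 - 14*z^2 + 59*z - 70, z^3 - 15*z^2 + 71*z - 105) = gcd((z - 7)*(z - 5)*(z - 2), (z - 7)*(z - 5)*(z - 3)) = z^2 - 12*z + 35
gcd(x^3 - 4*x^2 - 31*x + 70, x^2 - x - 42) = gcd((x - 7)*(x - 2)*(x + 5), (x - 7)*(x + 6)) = x - 7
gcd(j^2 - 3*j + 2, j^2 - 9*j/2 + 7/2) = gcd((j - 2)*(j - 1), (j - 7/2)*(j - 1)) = j - 1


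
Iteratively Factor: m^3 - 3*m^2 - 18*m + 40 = (m - 2)*(m^2 - m - 20) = (m - 2)*(m + 4)*(m - 5)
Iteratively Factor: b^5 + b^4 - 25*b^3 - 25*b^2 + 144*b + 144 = (b + 1)*(b^4 - 25*b^2 + 144) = (b + 1)*(b + 4)*(b^3 - 4*b^2 - 9*b + 36) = (b - 3)*(b + 1)*(b + 4)*(b^2 - b - 12) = (b - 3)*(b + 1)*(b + 3)*(b + 4)*(b - 4)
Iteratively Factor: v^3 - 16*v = (v + 4)*(v^2 - 4*v) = (v - 4)*(v + 4)*(v)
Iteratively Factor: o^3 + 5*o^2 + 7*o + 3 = (o + 3)*(o^2 + 2*o + 1) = (o + 1)*(o + 3)*(o + 1)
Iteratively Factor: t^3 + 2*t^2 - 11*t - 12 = (t - 3)*(t^2 + 5*t + 4) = (t - 3)*(t + 4)*(t + 1)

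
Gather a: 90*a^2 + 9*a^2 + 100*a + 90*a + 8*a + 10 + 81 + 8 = 99*a^2 + 198*a + 99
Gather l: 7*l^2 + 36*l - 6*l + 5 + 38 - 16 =7*l^2 + 30*l + 27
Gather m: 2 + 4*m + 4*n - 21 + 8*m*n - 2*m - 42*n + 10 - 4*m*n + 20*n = m*(4*n + 2) - 18*n - 9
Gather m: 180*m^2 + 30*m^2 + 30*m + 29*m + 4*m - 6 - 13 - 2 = 210*m^2 + 63*m - 21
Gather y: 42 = 42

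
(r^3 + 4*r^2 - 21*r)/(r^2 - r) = (r^2 + 4*r - 21)/(r - 1)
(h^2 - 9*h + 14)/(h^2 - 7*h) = (h - 2)/h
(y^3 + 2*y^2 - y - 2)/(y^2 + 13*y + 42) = (y^3 + 2*y^2 - y - 2)/(y^2 + 13*y + 42)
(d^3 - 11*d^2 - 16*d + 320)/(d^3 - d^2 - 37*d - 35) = (d^2 - 16*d + 64)/(d^2 - 6*d - 7)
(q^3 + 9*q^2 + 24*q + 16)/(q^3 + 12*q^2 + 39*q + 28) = (q + 4)/(q + 7)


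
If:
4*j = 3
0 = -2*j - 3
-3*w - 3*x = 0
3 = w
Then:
No Solution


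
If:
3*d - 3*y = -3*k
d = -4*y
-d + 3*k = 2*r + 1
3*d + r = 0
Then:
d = 4/5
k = -1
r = -12/5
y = -1/5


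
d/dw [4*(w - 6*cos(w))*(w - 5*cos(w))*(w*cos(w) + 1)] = -4*w^3*sin(w) + 44*w^2*sin(2*w) + 12*w^2*cos(w) - 46*w*sin(w) - 90*w*sin(3*w) - 44*w*cos(2*w) - 36*w - 120*sin(2*w) + 46*cos(w) + 30*cos(3*w)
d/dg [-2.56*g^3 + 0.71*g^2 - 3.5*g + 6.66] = -7.68*g^2 + 1.42*g - 3.5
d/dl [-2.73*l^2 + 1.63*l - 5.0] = 1.63 - 5.46*l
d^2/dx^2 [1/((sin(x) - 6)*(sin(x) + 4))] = (-4*sin(x)^4 + 6*sin(x)^3 - 94*sin(x)^2 + 36*sin(x) + 56)/((sin(x) - 6)^3*(sin(x) + 4)^3)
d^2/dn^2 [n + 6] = 0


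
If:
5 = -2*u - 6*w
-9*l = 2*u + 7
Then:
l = 2*w/3 - 2/9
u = -3*w - 5/2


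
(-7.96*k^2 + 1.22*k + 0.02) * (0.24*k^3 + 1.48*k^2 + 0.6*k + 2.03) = -1.9104*k^5 - 11.488*k^4 - 2.9656*k^3 - 15.3972*k^2 + 2.4886*k + 0.0406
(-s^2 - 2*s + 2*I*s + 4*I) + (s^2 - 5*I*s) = -2*s - 3*I*s + 4*I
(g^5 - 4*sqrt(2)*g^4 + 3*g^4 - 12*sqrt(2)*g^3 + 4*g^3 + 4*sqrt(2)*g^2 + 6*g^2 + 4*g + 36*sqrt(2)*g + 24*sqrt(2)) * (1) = g^5 - 4*sqrt(2)*g^4 + 3*g^4 - 12*sqrt(2)*g^3 + 4*g^3 + 4*sqrt(2)*g^2 + 6*g^2 + 4*g + 36*sqrt(2)*g + 24*sqrt(2)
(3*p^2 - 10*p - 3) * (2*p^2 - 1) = 6*p^4 - 20*p^3 - 9*p^2 + 10*p + 3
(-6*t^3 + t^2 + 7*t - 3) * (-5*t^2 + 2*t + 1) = 30*t^5 - 17*t^4 - 39*t^3 + 30*t^2 + t - 3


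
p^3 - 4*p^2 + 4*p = p*(p - 2)^2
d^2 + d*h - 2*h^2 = (d - h)*(d + 2*h)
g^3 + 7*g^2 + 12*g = g*(g + 3)*(g + 4)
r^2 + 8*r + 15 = (r + 3)*(r + 5)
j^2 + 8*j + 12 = (j + 2)*(j + 6)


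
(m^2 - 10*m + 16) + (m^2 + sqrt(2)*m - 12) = 2*m^2 - 10*m + sqrt(2)*m + 4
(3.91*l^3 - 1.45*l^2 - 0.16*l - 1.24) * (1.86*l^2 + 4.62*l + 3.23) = 7.2726*l^5 + 15.3672*l^4 + 5.6327*l^3 - 7.7291*l^2 - 6.2456*l - 4.0052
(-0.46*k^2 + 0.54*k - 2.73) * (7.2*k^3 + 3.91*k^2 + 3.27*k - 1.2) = -3.312*k^5 + 2.0894*k^4 - 19.0488*k^3 - 8.3565*k^2 - 9.5751*k + 3.276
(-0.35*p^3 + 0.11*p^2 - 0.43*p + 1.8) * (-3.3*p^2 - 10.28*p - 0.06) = 1.155*p^5 + 3.235*p^4 + 0.3092*p^3 - 1.5262*p^2 - 18.4782*p - 0.108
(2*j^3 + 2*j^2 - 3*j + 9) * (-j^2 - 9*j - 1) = -2*j^5 - 20*j^4 - 17*j^3 + 16*j^2 - 78*j - 9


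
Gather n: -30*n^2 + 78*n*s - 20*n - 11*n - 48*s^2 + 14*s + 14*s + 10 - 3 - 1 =-30*n^2 + n*(78*s - 31) - 48*s^2 + 28*s + 6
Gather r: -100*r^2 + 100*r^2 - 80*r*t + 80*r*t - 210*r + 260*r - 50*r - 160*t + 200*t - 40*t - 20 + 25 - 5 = 0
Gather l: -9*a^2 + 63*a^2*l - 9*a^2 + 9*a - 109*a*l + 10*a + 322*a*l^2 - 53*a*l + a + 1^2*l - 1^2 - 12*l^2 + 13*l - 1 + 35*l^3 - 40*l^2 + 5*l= -18*a^2 + 20*a + 35*l^3 + l^2*(322*a - 52) + l*(63*a^2 - 162*a + 19) - 2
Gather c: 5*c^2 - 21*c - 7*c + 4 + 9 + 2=5*c^2 - 28*c + 15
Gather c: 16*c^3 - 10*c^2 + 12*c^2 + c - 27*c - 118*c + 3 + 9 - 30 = 16*c^3 + 2*c^2 - 144*c - 18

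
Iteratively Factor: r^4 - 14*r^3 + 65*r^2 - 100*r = (r - 5)*(r^3 - 9*r^2 + 20*r) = r*(r - 5)*(r^2 - 9*r + 20) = r*(r - 5)*(r - 4)*(r - 5)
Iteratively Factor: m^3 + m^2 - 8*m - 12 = (m + 2)*(m^2 - m - 6) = (m + 2)^2*(m - 3)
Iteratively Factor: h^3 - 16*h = (h)*(h^2 - 16) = h*(h - 4)*(h + 4)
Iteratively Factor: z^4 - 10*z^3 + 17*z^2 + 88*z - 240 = (z + 3)*(z^3 - 13*z^2 + 56*z - 80) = (z - 5)*(z + 3)*(z^2 - 8*z + 16) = (z - 5)*(z - 4)*(z + 3)*(z - 4)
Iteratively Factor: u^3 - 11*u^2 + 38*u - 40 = (u - 4)*(u^2 - 7*u + 10) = (u - 5)*(u - 4)*(u - 2)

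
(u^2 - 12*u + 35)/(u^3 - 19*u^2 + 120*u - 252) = (u - 5)/(u^2 - 12*u + 36)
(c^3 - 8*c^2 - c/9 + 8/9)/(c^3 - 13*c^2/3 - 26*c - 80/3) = (9*c^2 - 1)/(3*(3*c^2 + 11*c + 10))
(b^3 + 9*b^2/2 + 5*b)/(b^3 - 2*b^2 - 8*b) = (b + 5/2)/(b - 4)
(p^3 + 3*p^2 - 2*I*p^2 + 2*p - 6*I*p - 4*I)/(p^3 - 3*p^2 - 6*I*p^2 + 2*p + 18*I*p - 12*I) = (p^3 + p^2*(3 - 2*I) + p*(2 - 6*I) - 4*I)/(p^3 + p^2*(-3 - 6*I) + p*(2 + 18*I) - 12*I)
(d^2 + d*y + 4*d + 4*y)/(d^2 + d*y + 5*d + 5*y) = (d + 4)/(d + 5)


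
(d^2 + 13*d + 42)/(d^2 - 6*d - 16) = (d^2 + 13*d + 42)/(d^2 - 6*d - 16)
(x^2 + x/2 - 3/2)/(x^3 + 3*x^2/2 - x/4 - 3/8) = 4*(x - 1)/(4*x^2 - 1)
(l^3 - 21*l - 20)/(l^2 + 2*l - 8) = (l^2 - 4*l - 5)/(l - 2)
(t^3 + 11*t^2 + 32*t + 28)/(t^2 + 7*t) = t + 4 + 4/t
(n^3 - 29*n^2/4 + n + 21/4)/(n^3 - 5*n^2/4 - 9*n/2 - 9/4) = (n^2 - 8*n + 7)/(n^2 - 2*n - 3)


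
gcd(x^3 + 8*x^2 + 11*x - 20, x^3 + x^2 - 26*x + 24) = x - 1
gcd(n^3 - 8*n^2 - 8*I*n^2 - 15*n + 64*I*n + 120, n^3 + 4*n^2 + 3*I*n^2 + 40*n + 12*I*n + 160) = n - 5*I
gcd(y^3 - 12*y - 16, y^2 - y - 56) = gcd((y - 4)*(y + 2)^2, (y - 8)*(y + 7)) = 1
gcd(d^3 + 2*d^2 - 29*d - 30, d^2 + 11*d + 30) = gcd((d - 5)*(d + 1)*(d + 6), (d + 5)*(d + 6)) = d + 6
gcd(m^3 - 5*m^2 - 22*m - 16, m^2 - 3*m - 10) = m + 2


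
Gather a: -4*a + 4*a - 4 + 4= 0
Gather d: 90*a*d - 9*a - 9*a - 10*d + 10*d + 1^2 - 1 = 90*a*d - 18*a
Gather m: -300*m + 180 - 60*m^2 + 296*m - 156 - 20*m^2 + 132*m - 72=-80*m^2 + 128*m - 48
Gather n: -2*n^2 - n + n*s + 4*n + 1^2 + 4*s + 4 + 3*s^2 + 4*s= -2*n^2 + n*(s + 3) + 3*s^2 + 8*s + 5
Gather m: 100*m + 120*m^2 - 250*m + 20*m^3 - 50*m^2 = 20*m^3 + 70*m^2 - 150*m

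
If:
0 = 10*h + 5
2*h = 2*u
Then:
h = -1/2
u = -1/2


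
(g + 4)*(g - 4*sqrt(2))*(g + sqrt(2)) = g^3 - 3*sqrt(2)*g^2 + 4*g^2 - 12*sqrt(2)*g - 8*g - 32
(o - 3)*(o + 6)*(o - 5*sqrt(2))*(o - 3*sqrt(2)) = o^4 - 8*sqrt(2)*o^3 + 3*o^3 - 24*sqrt(2)*o^2 + 12*o^2 + 90*o + 144*sqrt(2)*o - 540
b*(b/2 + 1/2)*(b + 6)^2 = b^4/2 + 13*b^3/2 + 24*b^2 + 18*b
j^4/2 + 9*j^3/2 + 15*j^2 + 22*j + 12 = (j/2 + 1)*(j + 2)^2*(j + 3)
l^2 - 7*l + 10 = (l - 5)*(l - 2)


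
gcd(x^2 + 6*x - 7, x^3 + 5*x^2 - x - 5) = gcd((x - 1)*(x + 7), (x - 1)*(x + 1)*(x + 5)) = x - 1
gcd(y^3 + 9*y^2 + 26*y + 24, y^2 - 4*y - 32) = y + 4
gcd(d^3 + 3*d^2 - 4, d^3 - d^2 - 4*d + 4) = d^2 + d - 2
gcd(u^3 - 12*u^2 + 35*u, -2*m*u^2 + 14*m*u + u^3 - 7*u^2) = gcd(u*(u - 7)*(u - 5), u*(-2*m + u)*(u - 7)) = u^2 - 7*u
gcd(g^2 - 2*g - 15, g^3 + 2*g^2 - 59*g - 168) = g + 3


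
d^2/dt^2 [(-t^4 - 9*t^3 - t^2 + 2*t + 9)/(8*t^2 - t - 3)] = 2*(-64*t^6 + 24*t^5 + 69*t^4 - 129*t^3 + 1521*t^2 - 315*t + 210)/(512*t^6 - 192*t^5 - 552*t^4 + 143*t^3 + 207*t^2 - 27*t - 27)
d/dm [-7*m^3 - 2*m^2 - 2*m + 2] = -21*m^2 - 4*m - 2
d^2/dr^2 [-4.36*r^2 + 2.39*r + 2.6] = -8.72000000000000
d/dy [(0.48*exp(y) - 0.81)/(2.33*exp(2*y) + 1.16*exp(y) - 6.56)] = (-1.1184*exp(2*y) + 3.7746*exp(y) - 2.2092)*exp(y)/(5.4289*exp(4*y) + 5.4056*exp(3*y) - 29.224*exp(2*y) - 15.2192*exp(y) + 43.0336)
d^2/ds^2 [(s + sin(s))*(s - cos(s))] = sqrt(2)*s*cos(s + pi/4) + 2*sin(2*s) + 2*sqrt(2)*sin(s + pi/4) + 2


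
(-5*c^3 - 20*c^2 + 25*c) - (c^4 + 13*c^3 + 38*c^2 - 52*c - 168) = -c^4 - 18*c^3 - 58*c^2 + 77*c + 168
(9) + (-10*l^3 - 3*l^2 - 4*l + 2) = -10*l^3 - 3*l^2 - 4*l + 11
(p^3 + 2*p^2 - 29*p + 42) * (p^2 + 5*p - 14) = p^5 + 7*p^4 - 33*p^3 - 131*p^2 + 616*p - 588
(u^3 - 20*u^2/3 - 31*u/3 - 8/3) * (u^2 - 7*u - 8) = u^5 - 41*u^4/3 + 85*u^3/3 + 123*u^2 + 304*u/3 + 64/3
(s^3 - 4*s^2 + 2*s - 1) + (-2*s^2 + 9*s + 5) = s^3 - 6*s^2 + 11*s + 4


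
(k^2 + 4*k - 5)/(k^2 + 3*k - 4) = (k + 5)/(k + 4)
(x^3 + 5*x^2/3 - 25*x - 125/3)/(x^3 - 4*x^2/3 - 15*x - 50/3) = (x + 5)/(x + 2)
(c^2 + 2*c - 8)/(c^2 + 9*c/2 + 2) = 2*(c - 2)/(2*c + 1)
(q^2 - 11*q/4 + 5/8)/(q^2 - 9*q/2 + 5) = (q - 1/4)/(q - 2)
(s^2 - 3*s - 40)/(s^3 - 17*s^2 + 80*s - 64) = (s + 5)/(s^2 - 9*s + 8)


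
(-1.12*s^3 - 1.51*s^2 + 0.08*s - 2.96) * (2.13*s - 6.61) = -2.3856*s^4 + 4.1869*s^3 + 10.1515*s^2 - 6.8336*s + 19.5656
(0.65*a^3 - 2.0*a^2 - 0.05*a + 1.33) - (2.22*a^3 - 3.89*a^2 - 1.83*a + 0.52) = -1.57*a^3 + 1.89*a^2 + 1.78*a + 0.81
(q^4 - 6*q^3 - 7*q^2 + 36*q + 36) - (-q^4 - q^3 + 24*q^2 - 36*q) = 2*q^4 - 5*q^3 - 31*q^2 + 72*q + 36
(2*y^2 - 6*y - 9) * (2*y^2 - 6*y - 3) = 4*y^4 - 24*y^3 + 12*y^2 + 72*y + 27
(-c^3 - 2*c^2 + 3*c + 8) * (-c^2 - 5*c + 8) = c^5 + 7*c^4 - c^3 - 39*c^2 - 16*c + 64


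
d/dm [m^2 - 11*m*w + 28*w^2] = 2*m - 11*w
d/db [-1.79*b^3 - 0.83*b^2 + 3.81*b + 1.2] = -5.37*b^2 - 1.66*b + 3.81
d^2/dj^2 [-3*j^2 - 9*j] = -6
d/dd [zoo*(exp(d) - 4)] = zoo*exp(d)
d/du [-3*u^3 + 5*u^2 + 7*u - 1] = -9*u^2 + 10*u + 7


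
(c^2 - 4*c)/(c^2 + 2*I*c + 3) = c*(c - 4)/(c^2 + 2*I*c + 3)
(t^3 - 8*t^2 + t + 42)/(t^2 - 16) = (t^3 - 8*t^2 + t + 42)/(t^2 - 16)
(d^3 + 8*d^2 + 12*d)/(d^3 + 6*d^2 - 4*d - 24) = d/(d - 2)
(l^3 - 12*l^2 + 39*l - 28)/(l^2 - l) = l - 11 + 28/l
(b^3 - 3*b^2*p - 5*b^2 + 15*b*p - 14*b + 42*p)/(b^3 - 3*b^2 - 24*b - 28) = (b - 3*p)/(b + 2)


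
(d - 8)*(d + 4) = d^2 - 4*d - 32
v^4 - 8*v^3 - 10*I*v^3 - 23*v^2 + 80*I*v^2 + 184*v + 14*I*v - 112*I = (v - 8)*(v - 7*I)*(v - 2*I)*(v - I)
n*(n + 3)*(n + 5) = n^3 + 8*n^2 + 15*n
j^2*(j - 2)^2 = j^4 - 4*j^3 + 4*j^2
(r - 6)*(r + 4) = r^2 - 2*r - 24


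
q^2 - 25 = (q - 5)*(q + 5)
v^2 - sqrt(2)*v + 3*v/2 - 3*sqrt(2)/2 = (v + 3/2)*(v - sqrt(2))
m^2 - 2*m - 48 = (m - 8)*(m + 6)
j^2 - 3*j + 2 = (j - 2)*(j - 1)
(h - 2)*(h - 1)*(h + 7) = h^3 + 4*h^2 - 19*h + 14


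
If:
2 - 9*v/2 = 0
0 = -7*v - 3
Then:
No Solution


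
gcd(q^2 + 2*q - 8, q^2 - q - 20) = q + 4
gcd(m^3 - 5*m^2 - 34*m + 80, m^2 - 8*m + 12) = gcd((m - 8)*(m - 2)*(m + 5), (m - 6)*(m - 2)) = m - 2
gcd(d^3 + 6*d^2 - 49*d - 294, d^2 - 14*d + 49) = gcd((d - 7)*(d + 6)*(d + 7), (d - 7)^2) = d - 7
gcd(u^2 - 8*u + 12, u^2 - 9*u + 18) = u - 6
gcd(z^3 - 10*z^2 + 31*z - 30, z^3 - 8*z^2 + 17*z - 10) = z^2 - 7*z + 10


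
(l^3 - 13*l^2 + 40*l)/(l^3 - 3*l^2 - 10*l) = (l - 8)/(l + 2)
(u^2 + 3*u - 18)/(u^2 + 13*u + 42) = (u - 3)/(u + 7)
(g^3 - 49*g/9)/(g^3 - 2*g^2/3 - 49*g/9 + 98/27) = 3*g/(3*g - 2)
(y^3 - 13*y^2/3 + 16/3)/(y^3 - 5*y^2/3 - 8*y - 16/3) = (3*y - 4)/(3*y + 4)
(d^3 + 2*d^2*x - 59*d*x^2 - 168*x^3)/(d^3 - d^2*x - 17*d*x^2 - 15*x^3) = (-d^2 + d*x + 56*x^2)/(-d^2 + 4*d*x + 5*x^2)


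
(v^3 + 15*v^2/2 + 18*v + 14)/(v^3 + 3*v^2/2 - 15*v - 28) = (v + 2)/(v - 4)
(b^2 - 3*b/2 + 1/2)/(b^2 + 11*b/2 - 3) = (b - 1)/(b + 6)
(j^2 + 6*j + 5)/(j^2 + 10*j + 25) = (j + 1)/(j + 5)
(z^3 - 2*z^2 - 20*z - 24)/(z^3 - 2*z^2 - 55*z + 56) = (z^3 - 2*z^2 - 20*z - 24)/(z^3 - 2*z^2 - 55*z + 56)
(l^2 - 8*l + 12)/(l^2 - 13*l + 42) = (l - 2)/(l - 7)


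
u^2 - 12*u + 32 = (u - 8)*(u - 4)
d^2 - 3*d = d*(d - 3)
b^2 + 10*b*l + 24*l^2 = (b + 4*l)*(b + 6*l)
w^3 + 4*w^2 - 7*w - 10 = (w - 2)*(w + 1)*(w + 5)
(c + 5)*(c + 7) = c^2 + 12*c + 35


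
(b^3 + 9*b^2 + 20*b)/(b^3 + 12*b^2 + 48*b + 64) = b*(b + 5)/(b^2 + 8*b + 16)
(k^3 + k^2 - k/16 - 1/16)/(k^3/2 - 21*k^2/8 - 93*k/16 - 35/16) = (-16*k^3 - 16*k^2 + k + 1)/(-8*k^3 + 42*k^2 + 93*k + 35)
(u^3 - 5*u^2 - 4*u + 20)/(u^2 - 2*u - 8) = (u^2 - 7*u + 10)/(u - 4)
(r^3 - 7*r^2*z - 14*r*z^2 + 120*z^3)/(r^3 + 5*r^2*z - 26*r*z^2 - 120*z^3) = (r - 6*z)/(r + 6*z)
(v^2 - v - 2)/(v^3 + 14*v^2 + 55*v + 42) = (v - 2)/(v^2 + 13*v + 42)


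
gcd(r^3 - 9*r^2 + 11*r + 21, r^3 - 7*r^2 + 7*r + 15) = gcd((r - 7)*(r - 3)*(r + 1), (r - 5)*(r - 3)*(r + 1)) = r^2 - 2*r - 3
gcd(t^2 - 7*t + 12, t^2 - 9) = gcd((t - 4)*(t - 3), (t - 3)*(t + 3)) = t - 3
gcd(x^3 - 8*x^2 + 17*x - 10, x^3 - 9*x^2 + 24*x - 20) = x^2 - 7*x + 10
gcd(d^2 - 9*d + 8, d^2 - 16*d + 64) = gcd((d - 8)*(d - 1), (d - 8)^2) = d - 8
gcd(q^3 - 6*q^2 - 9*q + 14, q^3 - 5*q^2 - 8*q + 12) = q^2 + q - 2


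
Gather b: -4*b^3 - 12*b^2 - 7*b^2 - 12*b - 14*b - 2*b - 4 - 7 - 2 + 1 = -4*b^3 - 19*b^2 - 28*b - 12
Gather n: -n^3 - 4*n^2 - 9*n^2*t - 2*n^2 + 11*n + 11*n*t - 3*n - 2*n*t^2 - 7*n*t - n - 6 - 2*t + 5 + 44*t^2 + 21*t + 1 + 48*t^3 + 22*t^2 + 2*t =-n^3 + n^2*(-9*t - 6) + n*(-2*t^2 + 4*t + 7) + 48*t^3 + 66*t^2 + 21*t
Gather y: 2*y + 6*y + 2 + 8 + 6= 8*y + 16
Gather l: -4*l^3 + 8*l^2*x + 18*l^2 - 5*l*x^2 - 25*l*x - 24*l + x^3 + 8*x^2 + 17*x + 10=-4*l^3 + l^2*(8*x + 18) + l*(-5*x^2 - 25*x - 24) + x^3 + 8*x^2 + 17*x + 10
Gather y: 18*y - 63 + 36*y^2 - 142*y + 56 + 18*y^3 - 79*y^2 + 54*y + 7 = 18*y^3 - 43*y^2 - 70*y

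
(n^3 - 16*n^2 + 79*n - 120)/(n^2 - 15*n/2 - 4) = 2*(n^2 - 8*n + 15)/(2*n + 1)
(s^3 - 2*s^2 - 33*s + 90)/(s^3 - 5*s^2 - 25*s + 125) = (s^2 + 3*s - 18)/(s^2 - 25)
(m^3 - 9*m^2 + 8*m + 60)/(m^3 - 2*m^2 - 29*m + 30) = (m^2 - 3*m - 10)/(m^2 + 4*m - 5)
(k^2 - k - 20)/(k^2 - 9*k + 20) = (k + 4)/(k - 4)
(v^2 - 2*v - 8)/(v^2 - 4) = (v - 4)/(v - 2)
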